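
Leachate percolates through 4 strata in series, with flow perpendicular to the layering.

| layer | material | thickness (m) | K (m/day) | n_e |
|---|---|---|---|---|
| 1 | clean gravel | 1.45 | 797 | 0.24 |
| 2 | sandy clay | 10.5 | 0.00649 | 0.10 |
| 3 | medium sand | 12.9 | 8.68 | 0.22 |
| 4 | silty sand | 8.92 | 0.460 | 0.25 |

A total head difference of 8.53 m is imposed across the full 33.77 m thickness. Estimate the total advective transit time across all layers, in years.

3.40

With flow normal to the layers, continuity requires the same specific discharge q through every layer.
Σ(b_i/K_i) = 1.45/797 + 10.5/0.00649 + 12.9/8.68 + 8.92/0.460 = 1639 d.
q = Δh / Σ(b_i/K_i) = 8.53 / 1639 = 0.005205 m/day.
In each layer the seepage velocity is v_i = q/n_i, so the layer transit time is t_i = b_i·n_i / q:
  layer 1 (clean gravel): t_1 = 1.45 × 0.24 / 0.005205 = 66.86 d
  layer 2 (sandy clay): t_2 = 10.5 × 0.10 / 0.005205 = 201.7 d
  layer 3 (medium sand): t_3 = 12.9 × 0.22 / 0.005205 = 545.2 d
  layer 4 (silty sand): t_4 = 8.92 × 0.25 / 0.005205 = 428.4 d
Total t = Σ t_i = 1242 days = 3.401 years.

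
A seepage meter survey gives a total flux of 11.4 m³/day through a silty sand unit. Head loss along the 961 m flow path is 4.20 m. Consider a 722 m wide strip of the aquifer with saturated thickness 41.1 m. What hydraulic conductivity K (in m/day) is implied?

Cross-sectional area A = 722 × 41.1 = 29674 m².
Hydraulic gradient i = Δh / L = 4.20 / 961 = 0.004370.
From Q = K·A·i, K = Q / (A·i) = 11.4 / (29674 × 0.004370) = 0.08790 m/day.

0.0879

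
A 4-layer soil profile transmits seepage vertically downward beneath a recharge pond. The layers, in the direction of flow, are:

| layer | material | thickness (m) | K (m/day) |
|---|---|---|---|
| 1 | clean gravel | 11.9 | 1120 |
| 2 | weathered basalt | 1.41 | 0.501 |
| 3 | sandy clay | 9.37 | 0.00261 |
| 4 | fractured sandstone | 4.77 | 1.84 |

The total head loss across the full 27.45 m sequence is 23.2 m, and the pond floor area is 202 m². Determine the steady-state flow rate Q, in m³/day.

1.30

Flow is perpendicular to layering, so the layers act in series and the equivalent K is the thickness-weighted harmonic mean.
Total thickness L = 11.9 + 1.41 + 9.37 + 4.77 = 27.45 m.
Σ(b_i/K_i) = 11.9/1120 + 1.41/0.501 + 9.37/0.00261 + 4.77/1.84 = 3595 d.
K_eq = L / Σ(b_i/K_i) = 27.45 / 3595 = 0.007635 m/day.
Q = K_eq · A · (Δh/L) = 0.007635 × 202 × (23.2/27.45) = 1.303 m³/day.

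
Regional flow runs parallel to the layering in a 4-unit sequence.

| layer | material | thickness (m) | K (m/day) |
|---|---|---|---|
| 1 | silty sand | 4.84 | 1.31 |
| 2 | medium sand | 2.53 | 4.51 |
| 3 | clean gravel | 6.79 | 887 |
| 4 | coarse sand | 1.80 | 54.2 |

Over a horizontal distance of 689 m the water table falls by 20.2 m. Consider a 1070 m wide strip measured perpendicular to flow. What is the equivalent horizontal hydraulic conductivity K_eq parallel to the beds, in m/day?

Flow is parallel to layering, so each bed carries its own Darcy discharge and the transmissivities add.
Σ(K_i·b_i) = 1.31×4.84 + 4.51×2.53 + 887×6.79 + 54.2×1.80 = 6138 m²/day.
Total thickness b = 15.96 m, so K_eq = Σ(K_i·b_i)/b = 384.6 m/day.

385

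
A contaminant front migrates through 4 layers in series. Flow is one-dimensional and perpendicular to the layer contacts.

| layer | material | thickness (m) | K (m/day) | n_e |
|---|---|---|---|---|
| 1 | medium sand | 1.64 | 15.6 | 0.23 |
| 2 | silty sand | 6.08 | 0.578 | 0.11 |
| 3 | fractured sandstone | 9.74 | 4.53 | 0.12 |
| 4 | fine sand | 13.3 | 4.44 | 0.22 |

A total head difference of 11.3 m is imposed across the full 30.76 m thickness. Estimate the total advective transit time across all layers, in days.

7.17

With flow normal to the layers, continuity requires the same specific discharge q through every layer.
Σ(b_i/K_i) = 1.64/15.6 + 6.08/0.578 + 9.74/4.53 + 13.3/4.44 = 15.77 d.
q = Δh / Σ(b_i/K_i) = 11.3 / 15.77 = 0.7166 m/day.
In each layer the seepage velocity is v_i = q/n_i, so the layer transit time is t_i = b_i·n_i / q:
  layer 1 (medium sand): t_1 = 1.64 × 0.23 / 0.7166 = 0.5264 d
  layer 2 (silty sand): t_2 = 6.08 × 0.11 / 0.7166 = 0.9333 d
  layer 3 (fractured sandstone): t_3 = 9.74 × 0.12 / 0.7166 = 1.631 d
  layer 4 (fine sand): t_4 = 13.3 × 0.22 / 0.7166 = 4.083 d
Total t = Σ t_i = 7.174 days.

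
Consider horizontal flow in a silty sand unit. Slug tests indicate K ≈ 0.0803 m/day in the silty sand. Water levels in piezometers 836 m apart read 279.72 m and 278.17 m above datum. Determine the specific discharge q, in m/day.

Hydraulic gradient i = (279.72 − 278.17) / 836 = 1.55 / 836 = 0.001854.
Specific discharge q = K · i = 0.08030 × 0.001854 = 0.0001489 m/day.

0.000149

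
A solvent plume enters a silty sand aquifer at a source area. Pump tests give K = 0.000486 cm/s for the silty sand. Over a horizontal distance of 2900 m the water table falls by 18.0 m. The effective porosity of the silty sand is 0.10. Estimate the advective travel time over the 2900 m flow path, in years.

305

Convert K: 0.000486 cm/s × 864 = 0.4199 m/day.
Hydraulic gradient i = Δh / L = 18.0 / 2900 = 0.006207.
Darcy flux q = K · i = 0.4199 × 0.006207 = 0.002606 m/day.
Seepage velocity v = q / n_e = 0.002606 / 0.10 = 0.02606 m/day.
Travel time t = L / v = 2900 / 0.02606 = 1.113e+05 days = 304.6 years.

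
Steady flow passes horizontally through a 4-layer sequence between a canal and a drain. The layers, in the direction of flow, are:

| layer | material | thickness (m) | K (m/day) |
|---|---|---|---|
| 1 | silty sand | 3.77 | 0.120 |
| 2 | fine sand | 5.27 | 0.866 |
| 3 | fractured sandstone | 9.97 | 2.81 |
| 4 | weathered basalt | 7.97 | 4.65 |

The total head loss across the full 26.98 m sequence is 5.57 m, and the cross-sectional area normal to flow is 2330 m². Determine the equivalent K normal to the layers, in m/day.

Flow is perpendicular to layering, so the layers act in series and the equivalent K is the thickness-weighted harmonic mean.
Total thickness L = 3.77 + 5.27 + 9.97 + 7.97 = 26.98 m.
Σ(b_i/K_i) = 3.77/0.120 + 5.27/0.866 + 9.97/2.81 + 7.97/4.65 = 42.76 d.
K_eq = L / Σ(b_i/K_i) = 26.98 / 42.76 = 0.6309 m/day.

0.631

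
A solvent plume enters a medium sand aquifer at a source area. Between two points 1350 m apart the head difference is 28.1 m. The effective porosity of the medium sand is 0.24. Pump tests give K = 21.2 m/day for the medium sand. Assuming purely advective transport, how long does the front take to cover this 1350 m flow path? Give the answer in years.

2.01

Hydraulic gradient i = Δh / L = 28.1 / 1350 = 0.02081.
Darcy flux q = K · i = 21.20 × 0.02081 = 0.4413 m/day.
Seepage velocity v = q / n_e = 0.4413 / 0.24 = 1.839 m/day.
Travel time t = L / v = 1350 / 1.839 = 734.2 days = 2.010 years.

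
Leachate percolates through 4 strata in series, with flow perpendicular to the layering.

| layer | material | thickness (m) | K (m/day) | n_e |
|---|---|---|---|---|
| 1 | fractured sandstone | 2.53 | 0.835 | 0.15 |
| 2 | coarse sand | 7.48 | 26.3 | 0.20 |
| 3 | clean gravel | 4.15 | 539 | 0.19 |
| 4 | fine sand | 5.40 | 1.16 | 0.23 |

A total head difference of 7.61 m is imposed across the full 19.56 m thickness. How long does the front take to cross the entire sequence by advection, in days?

4.09

With flow normal to the layers, continuity requires the same specific discharge q through every layer.
Σ(b_i/K_i) = 2.53/0.835 + 7.48/26.3 + 4.15/539 + 5.40/1.16 = 7.977 d.
q = Δh / Σ(b_i/K_i) = 7.61 / 7.977 = 0.9540 m/day.
In each layer the seepage velocity is v_i = q/n_i, so the layer transit time is t_i = b_i·n_i / q:
  layer 1 (fractured sandstone): t_1 = 2.53 × 0.15 / 0.9540 = 0.3978 d
  layer 2 (coarse sand): t_2 = 7.48 × 0.20 / 0.9540 = 1.568 d
  layer 3 (clean gravel): t_3 = 4.15 × 0.19 / 0.9540 = 0.8265 d
  layer 4 (fine sand): t_4 = 5.40 × 0.23 / 0.9540 = 1.302 d
Total t = Σ t_i = 4.094 days.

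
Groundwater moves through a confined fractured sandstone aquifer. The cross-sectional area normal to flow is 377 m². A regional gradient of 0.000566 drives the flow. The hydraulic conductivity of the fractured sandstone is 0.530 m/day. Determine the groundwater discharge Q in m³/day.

0.113

Hydraulic gradient i = 0.000566.
Darcy's law: Q = K · A · i = 0.5300 × 377.0 × 0.0005660 = 0.1131 m³/day.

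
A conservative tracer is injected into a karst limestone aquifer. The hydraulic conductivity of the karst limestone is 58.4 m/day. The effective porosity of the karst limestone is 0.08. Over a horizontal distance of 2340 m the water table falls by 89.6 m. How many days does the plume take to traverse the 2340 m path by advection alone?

83.7

Hydraulic gradient i = Δh / L = 89.6 / 2340 = 0.03829.
Darcy flux q = K · i = 58.40 × 0.03829 = 2.236 m/day.
Seepage velocity v = q / n_e = 2.236 / 0.08 = 27.95 m/day.
Travel time t = L / v = 2340 / 27.95 = 83.71 days.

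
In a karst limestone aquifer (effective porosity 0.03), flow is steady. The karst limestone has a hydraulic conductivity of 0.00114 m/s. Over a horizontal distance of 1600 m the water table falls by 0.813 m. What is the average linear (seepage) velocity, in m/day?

1.67

Convert K: 0.00114 m/s × 86400 = 98.50 m/day.
Hydraulic gradient i = Δh / L = 0.813 / 1600 = 0.0005081.
Darcy flux q = K · i = 98.50 × 0.0005081 = 0.05005 m/day.
Seepage velocity v = q / n_e = 0.05005 / 0.03 = 1.668 m/day.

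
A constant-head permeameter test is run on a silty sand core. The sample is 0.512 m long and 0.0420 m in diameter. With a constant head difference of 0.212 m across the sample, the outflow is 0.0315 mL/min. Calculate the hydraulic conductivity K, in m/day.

Cross-sectional area A = π·(d/2)² = π × (0.0420/2)² = 0.001385 m².
Convert discharge: 0.0315 mL/min = 5.250e-10 m³/s.
Darcy's law rearranged: K = Q·L / (A·Δh) = 5.250e-10 × 0.512 / (0.001385 × 0.212) = 9.152e-07 m/s = 0.07907 m/day.

0.0791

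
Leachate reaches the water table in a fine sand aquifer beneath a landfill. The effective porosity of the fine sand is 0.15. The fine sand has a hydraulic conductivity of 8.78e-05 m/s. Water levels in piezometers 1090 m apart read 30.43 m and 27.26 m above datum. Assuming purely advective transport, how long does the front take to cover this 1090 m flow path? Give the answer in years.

Convert K: 8.78e-05 m/s × 86400 = 7.586 m/day.
Hydraulic gradient i = (30.43 − 27.26) / 1090 = 3.17 / 1090 = 0.002908.
Darcy flux q = K · i = 7.586 × 0.002908 = 0.02206 m/day.
Seepage velocity v = q / n_e = 0.02206 / 0.15 = 0.1471 m/day.
Travel time t = L / v = 1090 / 0.1471 = 7411 days = 20.29 years.

20.3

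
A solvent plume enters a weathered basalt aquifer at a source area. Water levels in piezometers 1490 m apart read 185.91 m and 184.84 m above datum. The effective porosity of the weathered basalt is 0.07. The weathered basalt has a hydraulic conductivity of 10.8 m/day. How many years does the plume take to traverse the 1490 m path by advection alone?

36.8

Hydraulic gradient i = (185.91 − 184.84) / 1490 = 1.07 / 1490 = 0.0007181.
Darcy flux q = K · i = 10.80 × 0.0007181 = 0.007756 m/day.
Seepage velocity v = q / n_e = 0.007756 / 0.07 = 0.1108 m/day.
Travel time t = L / v = 1490 / 0.1108 = 13448 days = 36.82 years.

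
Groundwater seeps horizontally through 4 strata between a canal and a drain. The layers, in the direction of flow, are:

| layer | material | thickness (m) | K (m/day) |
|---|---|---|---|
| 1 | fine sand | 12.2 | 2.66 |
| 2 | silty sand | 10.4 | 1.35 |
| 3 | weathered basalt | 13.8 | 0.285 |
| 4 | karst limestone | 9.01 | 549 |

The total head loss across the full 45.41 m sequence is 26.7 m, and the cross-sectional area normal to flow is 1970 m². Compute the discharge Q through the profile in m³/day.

Flow is perpendicular to layering, so the layers act in series and the equivalent K is the thickness-weighted harmonic mean.
Total thickness L = 12.2 + 10.4 + 13.8 + 9.01 = 45.41 m.
Σ(b_i/K_i) = 12.2/2.66 + 10.4/1.35 + 13.8/0.285 + 9.01/549 = 60.73 d.
K_eq = L / Σ(b_i/K_i) = 45.41 / 60.73 = 0.7478 m/day.
Q = K_eq · A · (Δh/L) = 0.7478 × 1970 × (26.7/45.41) = 866.1 m³/day.

866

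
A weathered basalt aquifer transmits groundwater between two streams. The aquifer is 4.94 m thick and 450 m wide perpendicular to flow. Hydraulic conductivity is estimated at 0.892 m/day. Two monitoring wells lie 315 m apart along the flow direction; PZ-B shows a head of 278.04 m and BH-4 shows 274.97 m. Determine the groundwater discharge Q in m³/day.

Cross-sectional area A = 450 × 4.94 = 2223 m².
Hydraulic gradient i = (278.04 − 274.97) / 315 = 3.07 / 315 = 0.009746.
Darcy's law: Q = K · A · i = 0.8920 × 2223 × 0.009746 = 19.33 m³/day.

19.3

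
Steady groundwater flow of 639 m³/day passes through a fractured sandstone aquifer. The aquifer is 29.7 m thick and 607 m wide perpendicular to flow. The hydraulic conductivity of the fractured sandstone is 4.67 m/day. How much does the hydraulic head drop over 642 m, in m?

4.87

Cross-sectional area A = 607 × 29.7 = 18028 m².
From Q = K·A·i, i = Q / (K·A) = 639 / (4.670 × 18028) = 0.007590.
Head loss Δh = i · L = 0.007590 × 642 = 4.873 m.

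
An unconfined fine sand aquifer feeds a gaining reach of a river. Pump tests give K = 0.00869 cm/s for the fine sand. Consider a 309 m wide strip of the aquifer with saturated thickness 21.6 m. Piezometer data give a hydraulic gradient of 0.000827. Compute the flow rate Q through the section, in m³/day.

41.4

Convert K: 0.00869 cm/s × 864 = 7.508 m/day.
Cross-sectional area A = 309 × 21.6 = 6674 m².
Hydraulic gradient i = 0.000827.
Darcy's law: Q = K · A · i = 7.508 × 6674 × 0.0008270 = 41.44 m³/day.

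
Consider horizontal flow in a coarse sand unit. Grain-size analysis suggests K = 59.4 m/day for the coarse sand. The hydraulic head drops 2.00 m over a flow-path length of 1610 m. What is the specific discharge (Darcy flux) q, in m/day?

Hydraulic gradient i = Δh / L = 2.00 / 1610 = 0.001242.
Specific discharge q = K · i = 59.40 × 0.001242 = 0.07379 m/day.

0.0738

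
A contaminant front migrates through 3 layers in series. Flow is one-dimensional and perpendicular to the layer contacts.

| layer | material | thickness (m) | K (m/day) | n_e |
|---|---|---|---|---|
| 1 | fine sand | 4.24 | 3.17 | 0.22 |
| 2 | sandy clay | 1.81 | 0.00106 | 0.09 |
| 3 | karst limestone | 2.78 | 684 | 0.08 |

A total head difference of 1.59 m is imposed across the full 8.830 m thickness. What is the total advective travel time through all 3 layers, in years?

With flow normal to the layers, continuity requires the same specific discharge q through every layer.
Σ(b_i/K_i) = 4.24/3.17 + 1.81/0.00106 + 2.78/684 = 1709 d.
q = Δh / Σ(b_i/K_i) = 1.59 / 1709 = 0.0009304 m/day.
In each layer the seepage velocity is v_i = q/n_i, so the layer transit time is t_i = b_i·n_i / q:
  layer 1 (fine sand): t_1 = 4.24 × 0.22 / 0.0009304 = 1003 d
  layer 2 (sandy clay): t_2 = 1.81 × 0.09 / 0.0009304 = 175.1 d
  layer 3 (karst limestone): t_3 = 2.78 × 0.08 / 0.0009304 = 239.0 d
Total t = Σ t_i = 1417 days = 3.879 years.

3.88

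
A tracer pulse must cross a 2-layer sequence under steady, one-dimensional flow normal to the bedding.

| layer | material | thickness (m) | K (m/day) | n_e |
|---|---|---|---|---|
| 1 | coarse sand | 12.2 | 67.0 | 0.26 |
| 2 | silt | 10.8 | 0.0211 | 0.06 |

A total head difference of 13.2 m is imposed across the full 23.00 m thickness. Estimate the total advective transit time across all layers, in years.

0.406

With flow normal to the layers, continuity requires the same specific discharge q through every layer.
Σ(b_i/K_i) = 12.2/67.0 + 10.8/0.0211 = 512.0 d.
q = Δh / Σ(b_i/K_i) = 13.2 / 512.0 = 0.02578 m/day.
In each layer the seepage velocity is v_i = q/n_i, so the layer transit time is t_i = b_i·n_i / q:
  layer 1 (coarse sand): t_1 = 12.2 × 0.26 / 0.02578 = 123.0 d
  layer 2 (silt): t_2 = 10.8 × 0.06 / 0.02578 = 25.14 d
Total t = Σ t_i = 148.2 days = 0.4057 years.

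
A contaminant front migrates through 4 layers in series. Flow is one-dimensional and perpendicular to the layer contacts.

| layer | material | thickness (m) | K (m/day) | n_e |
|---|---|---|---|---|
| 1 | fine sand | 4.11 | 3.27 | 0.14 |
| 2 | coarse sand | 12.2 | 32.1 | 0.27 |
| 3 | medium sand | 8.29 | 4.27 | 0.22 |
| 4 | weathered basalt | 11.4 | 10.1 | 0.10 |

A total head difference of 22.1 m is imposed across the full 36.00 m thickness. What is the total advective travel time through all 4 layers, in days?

1.46

With flow normal to the layers, continuity requires the same specific discharge q through every layer.
Σ(b_i/K_i) = 4.11/3.27 + 12.2/32.1 + 8.29/4.27 + 11.4/10.1 = 4.707 d.
q = Δh / Σ(b_i/K_i) = 22.1 / 4.707 = 4.695 m/day.
In each layer the seepage velocity is v_i = q/n_i, so the layer transit time is t_i = b_i·n_i / q:
  layer 1 (fine sand): t_1 = 4.11 × 0.14 / 4.695 = 0.1226 d
  layer 2 (coarse sand): t_2 = 12.2 × 0.27 / 4.695 = 0.7016 d
  layer 3 (medium sand): t_3 = 8.29 × 0.22 / 4.695 = 0.3885 d
  layer 4 (weathered basalt): t_4 = 11.4 × 0.10 / 4.695 = 0.2428 d
Total t = Σ t_i = 1.455 days.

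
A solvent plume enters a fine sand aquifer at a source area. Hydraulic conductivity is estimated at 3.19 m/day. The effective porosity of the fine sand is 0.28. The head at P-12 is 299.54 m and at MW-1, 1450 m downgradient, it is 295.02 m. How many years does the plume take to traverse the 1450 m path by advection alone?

112

Hydraulic gradient i = (299.54 − 295.02) / 1450 = 4.52 / 1450 = 0.003117.
Darcy flux q = K · i = 3.190 × 0.003117 = 0.009944 m/day.
Seepage velocity v = q / n_e = 0.009944 / 0.28 = 0.03551 m/day.
Travel time t = L / v = 1450 / 0.03551 = 40829 days = 111.8 years.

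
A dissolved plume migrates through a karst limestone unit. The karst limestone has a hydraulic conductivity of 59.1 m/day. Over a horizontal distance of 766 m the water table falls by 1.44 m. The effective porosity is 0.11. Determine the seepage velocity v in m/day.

Hydraulic gradient i = Δh / L = 1.44 / 766 = 0.001880.
Darcy flux q = K · i = 59.10 × 0.001880 = 0.1111 m/day.
Seepage velocity v = q / n_e = 0.1111 / 0.11 = 1.010 m/day.

1.01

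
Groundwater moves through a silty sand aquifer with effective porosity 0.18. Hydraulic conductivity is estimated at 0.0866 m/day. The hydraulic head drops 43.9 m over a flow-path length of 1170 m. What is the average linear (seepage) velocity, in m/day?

Hydraulic gradient i = Δh / L = 43.9 / 1170 = 0.03752.
Darcy flux q = K · i = 0.08660 × 0.03752 = 0.003249 m/day.
Seepage velocity v = q / n_e = 0.003249 / 0.18 = 0.01805 m/day.

0.0181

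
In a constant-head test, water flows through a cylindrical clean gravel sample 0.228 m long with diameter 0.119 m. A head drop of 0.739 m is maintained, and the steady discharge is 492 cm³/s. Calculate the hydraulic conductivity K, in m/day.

Cross-sectional area A = π·(d/2)² = π × (0.119/2)² = 0.01112 m².
Convert discharge: 492 cm³/s = 0.0004920 m³/s.
Darcy's law rearranged: K = Q·L / (A·Δh) = 0.0004920 × 0.228 / (0.01112 × 0.739) = 0.01365 m/s = 1179 m/day.

1180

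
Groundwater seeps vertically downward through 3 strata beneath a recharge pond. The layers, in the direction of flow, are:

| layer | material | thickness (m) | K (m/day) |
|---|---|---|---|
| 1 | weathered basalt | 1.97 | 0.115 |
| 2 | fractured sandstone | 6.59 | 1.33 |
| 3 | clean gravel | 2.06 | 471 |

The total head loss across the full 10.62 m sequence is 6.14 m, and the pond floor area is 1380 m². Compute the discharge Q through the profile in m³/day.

384

Flow is perpendicular to layering, so the layers act in series and the equivalent K is the thickness-weighted harmonic mean.
Total thickness L = 1.97 + 6.59 + 2.06 = 10.62 m.
Σ(b_i/K_i) = 1.97/0.115 + 6.59/1.33 + 2.06/471 = 22.09 d.
K_eq = L / Σ(b_i/K_i) = 10.62 / 22.09 = 0.4808 m/day.
Q = K_eq · A · (Δh/L) = 0.4808 × 1380 × (6.14/10.62) = 383.6 m³/day.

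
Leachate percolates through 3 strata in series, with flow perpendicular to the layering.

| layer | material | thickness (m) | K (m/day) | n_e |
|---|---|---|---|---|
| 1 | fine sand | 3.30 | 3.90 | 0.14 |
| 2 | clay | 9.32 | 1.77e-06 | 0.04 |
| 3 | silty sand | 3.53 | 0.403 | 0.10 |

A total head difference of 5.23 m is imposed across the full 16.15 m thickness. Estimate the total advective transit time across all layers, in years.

With flow normal to the layers, continuity requires the same specific discharge q through every layer.
Σ(b_i/K_i) = 3.30/3.90 + 9.32/1.77e-06 + 3.53/0.403 = 5.266e+06 d.
q = Δh / Σ(b_i/K_i) = 5.23 / 5.266e+06 = 9.932e-07 m/day.
In each layer the seepage velocity is v_i = q/n_i, so the layer transit time is t_i = b_i·n_i / q:
  layer 1 (fine sand): t_1 = 3.30 × 0.14 / 9.932e-07 = 4.651e+05 d
  layer 2 (clay): t_2 = 9.32 × 0.04 / 9.932e-07 = 3.753e+05 d
  layer 3 (silty sand): t_3 = 3.53 × 0.10 / 9.932e-07 = 3.554e+05 d
Total t = Σ t_i = 1.196e+06 days = 3274 years.

3270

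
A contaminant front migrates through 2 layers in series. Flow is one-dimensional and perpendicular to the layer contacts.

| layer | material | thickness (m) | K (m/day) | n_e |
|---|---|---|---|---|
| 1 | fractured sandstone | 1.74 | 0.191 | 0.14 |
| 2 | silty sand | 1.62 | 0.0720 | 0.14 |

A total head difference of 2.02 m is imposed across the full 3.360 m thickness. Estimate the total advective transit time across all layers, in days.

With flow normal to the layers, continuity requires the same specific discharge q through every layer.
Σ(b_i/K_i) = 1.74/0.191 + 1.62/0.0720 = 31.61 d.
q = Δh / Σ(b_i/K_i) = 2.02 / 31.61 = 0.06390 m/day.
In each layer the seepage velocity is v_i = q/n_i, so the layer transit time is t_i = b_i·n_i / q:
  layer 1 (fractured sandstone): t_1 = 1.74 × 0.14 / 0.06390 = 3.812 d
  layer 2 (silty sand): t_2 = 1.62 × 0.14 / 0.06390 = 3.549 d
Total t = Σ t_i = 7.361 days.

7.36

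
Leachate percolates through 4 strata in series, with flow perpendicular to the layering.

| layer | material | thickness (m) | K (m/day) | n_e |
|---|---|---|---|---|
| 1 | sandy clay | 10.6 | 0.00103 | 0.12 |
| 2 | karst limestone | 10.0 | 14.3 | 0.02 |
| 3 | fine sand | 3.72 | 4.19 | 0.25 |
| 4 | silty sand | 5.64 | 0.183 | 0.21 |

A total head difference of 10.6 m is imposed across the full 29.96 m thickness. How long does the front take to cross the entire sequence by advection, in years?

9.56

With flow normal to the layers, continuity requires the same specific discharge q through every layer.
Σ(b_i/K_i) = 10.6/0.00103 + 10.0/14.3 + 3.72/4.19 + 5.64/0.183 = 10324 d.
q = Δh / Σ(b_i/K_i) = 10.6 / 10324 = 0.001027 m/day.
In each layer the seepage velocity is v_i = q/n_i, so the layer transit time is t_i = b_i·n_i / q:
  layer 1 (sandy clay): t_1 = 10.6 × 0.12 / 0.001027 = 1239 d
  layer 2 (karst limestone): t_2 = 10.0 × 0.02 / 0.001027 = 194.8 d
  layer 3 (fine sand): t_3 = 3.72 × 0.25 / 0.001027 = 905.8 d
  layer 4 (silty sand): t_4 = 5.64 × 0.21 / 0.001027 = 1154 d
Total t = Σ t_i = 3493 days = 9.563 years.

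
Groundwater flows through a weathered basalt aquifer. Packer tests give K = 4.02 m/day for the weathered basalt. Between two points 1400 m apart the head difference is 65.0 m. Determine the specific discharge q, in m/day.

Hydraulic gradient i = Δh / L = 65.0 / 1400 = 0.04643.
Specific discharge q = K · i = 4.020 × 0.04643 = 0.1866 m/day.

0.187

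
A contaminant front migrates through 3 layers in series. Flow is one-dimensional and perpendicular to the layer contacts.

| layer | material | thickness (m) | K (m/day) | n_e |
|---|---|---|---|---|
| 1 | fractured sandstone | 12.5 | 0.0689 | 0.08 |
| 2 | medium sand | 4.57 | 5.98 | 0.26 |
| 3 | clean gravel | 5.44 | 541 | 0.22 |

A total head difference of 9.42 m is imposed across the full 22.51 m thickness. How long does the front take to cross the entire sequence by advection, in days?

65.5

With flow normal to the layers, continuity requires the same specific discharge q through every layer.
Σ(b_i/K_i) = 12.5/0.0689 + 4.57/5.98 + 5.44/541 = 182.2 d.
q = Δh / Σ(b_i/K_i) = 9.42 / 182.2 = 0.05170 m/day.
In each layer the seepage velocity is v_i = q/n_i, so the layer transit time is t_i = b_i·n_i / q:
  layer 1 (fractured sandstone): t_1 = 12.5 × 0.08 / 0.05170 = 19.34 d
  layer 2 (medium sand): t_2 = 4.57 × 0.26 / 0.05170 = 22.98 d
  layer 3 (clean gravel): t_3 = 5.44 × 0.22 / 0.05170 = 23.15 d
Total t = Σ t_i = 65.47 days.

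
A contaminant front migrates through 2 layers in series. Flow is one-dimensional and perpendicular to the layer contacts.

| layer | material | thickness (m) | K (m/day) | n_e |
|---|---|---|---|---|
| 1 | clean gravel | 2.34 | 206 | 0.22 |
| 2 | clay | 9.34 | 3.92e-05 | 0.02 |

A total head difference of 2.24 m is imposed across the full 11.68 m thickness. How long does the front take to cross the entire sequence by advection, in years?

With flow normal to the layers, continuity requires the same specific discharge q through every layer.
Σ(b_i/K_i) = 2.34/206 + 9.34/3.92e-05 = 2.383e+05 d.
q = Δh / Σ(b_i/K_i) = 2.24 / 2.383e+05 = 9.401e-06 m/day.
In each layer the seepage velocity is v_i = q/n_i, so the layer transit time is t_i = b_i·n_i / q:
  layer 1 (clean gravel): t_1 = 2.34 × 0.22 / 9.401e-06 = 54758 d
  layer 2 (clay): t_2 = 9.34 × 0.02 / 9.401e-06 = 19870 d
Total t = Σ t_i = 74628 days = 204.3 years.

204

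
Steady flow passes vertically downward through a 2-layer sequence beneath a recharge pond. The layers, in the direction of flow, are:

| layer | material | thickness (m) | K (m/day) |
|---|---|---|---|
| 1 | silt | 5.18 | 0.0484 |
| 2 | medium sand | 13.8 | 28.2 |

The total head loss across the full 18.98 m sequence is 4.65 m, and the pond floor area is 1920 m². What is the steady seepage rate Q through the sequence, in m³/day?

83.0

Flow is perpendicular to layering, so the layers act in series and the equivalent K is the thickness-weighted harmonic mean.
Total thickness L = 5.18 + 13.8 = 18.98 m.
Σ(b_i/K_i) = 5.18/0.0484 + 13.8/28.2 = 107.5 d.
K_eq = L / Σ(b_i/K_i) = 18.98 / 107.5 = 0.1765 m/day.
Q = K_eq · A · (Δh/L) = 0.1765 × 1920 × (4.65/18.98) = 83.04 m³/day.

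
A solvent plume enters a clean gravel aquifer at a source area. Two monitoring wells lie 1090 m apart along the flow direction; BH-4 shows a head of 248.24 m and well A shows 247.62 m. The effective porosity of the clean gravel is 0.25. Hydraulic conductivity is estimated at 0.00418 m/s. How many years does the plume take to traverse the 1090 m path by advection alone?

3.63

Convert K: 0.00418 m/s × 86400 = 361.2 m/day.
Hydraulic gradient i = (248.24 − 247.62) / 1090 = 0.62 / 1090 = 0.0005688.
Darcy flux q = K · i = 361.2 × 0.0005688 = 0.2054 m/day.
Seepage velocity v = q / n_e = 0.2054 / 0.25 = 0.8217 m/day.
Travel time t = L / v = 1090 / 0.8217 = 1327 days = 3.632 years.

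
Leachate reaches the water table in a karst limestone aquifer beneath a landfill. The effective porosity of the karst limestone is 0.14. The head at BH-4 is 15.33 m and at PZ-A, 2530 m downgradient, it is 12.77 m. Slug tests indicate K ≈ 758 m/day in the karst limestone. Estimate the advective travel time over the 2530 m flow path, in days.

Hydraulic gradient i = (15.33 − 12.77) / 2530 = 2.56 / 2530 = 0.001012.
Darcy flux q = K · i = 758.0 × 0.001012 = 0.7670 m/day.
Seepage velocity v = q / n_e = 0.7670 / 0.14 = 5.478 m/day.
Travel time t = L / v = 2530 / 5.478 = 461.8 days.

462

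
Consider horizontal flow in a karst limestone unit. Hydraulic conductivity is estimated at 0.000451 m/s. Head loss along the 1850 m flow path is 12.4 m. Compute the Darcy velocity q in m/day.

Convert K: 0.000451 m/s × 86400 = 38.97 m/day.
Hydraulic gradient i = Δh / L = 12.4 / 1850 = 0.006703.
Specific discharge q = K · i = 38.97 × 0.006703 = 0.2612 m/day.

0.261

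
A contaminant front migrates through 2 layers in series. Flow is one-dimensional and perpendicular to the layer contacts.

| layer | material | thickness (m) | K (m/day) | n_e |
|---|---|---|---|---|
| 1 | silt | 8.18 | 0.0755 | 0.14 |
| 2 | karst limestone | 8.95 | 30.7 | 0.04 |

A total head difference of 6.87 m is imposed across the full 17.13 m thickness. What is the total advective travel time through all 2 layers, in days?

23.8

With flow normal to the layers, continuity requires the same specific discharge q through every layer.
Σ(b_i/K_i) = 8.18/0.0755 + 8.95/30.7 = 108.6 d.
q = Δh / Σ(b_i/K_i) = 6.87 / 108.6 = 0.06324 m/day.
In each layer the seepage velocity is v_i = q/n_i, so the layer transit time is t_i = b_i·n_i / q:
  layer 1 (silt): t_1 = 8.18 × 0.14 / 0.06324 = 18.11 d
  layer 2 (karst limestone): t_2 = 8.95 × 0.04 / 0.06324 = 5.661 d
Total t = Σ t_i = 23.77 days.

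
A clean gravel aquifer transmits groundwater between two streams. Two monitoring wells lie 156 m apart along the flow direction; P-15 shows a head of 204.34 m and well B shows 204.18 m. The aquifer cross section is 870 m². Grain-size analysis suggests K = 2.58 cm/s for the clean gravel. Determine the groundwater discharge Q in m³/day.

Convert K: 2.58 cm/s × 864 = 2229 m/day.
Hydraulic gradient i = (204.34 − 204.18) / 156 = 0.16 / 156 = 0.001026.
Darcy's law: Q = K · A · i = 2229 × 870.0 × 0.001026 = 1989 m³/day.

1990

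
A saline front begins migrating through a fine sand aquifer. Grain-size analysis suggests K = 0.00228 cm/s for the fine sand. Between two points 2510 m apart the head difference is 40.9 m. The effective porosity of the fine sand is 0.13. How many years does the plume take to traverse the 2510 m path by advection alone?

Convert K: 0.00228 cm/s × 864 = 1.970 m/day.
Hydraulic gradient i = Δh / L = 40.9 / 2510 = 0.01629.
Darcy flux q = K · i = 1.970 × 0.01629 = 0.03210 m/day.
Seepage velocity v = q / n_e = 0.03210 / 0.13 = 0.2469 m/day.
Travel time t = L / v = 2510 / 0.2469 = 10165 days = 27.83 years.

27.8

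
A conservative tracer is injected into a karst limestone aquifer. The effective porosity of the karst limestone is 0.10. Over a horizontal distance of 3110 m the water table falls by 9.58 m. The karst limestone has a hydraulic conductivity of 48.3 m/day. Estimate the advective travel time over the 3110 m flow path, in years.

Hydraulic gradient i = Δh / L = 9.58 / 3110 = 0.003080.
Darcy flux q = K · i = 48.30 × 0.003080 = 0.1488 m/day.
Seepage velocity v = q / n_e = 0.1488 / 0.10 = 1.488 m/day.
Travel time t = L / v = 3110 / 1.488 = 2090 days = 5.723 years.

5.72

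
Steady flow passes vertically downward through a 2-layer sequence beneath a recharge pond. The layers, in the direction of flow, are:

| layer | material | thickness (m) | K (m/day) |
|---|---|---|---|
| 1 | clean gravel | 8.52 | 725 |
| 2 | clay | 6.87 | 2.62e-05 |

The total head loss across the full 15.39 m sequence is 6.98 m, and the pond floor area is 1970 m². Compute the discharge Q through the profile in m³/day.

0.0524

Flow is perpendicular to layering, so the layers act in series and the equivalent K is the thickness-weighted harmonic mean.
Total thickness L = 8.52 + 6.87 = 15.39 m.
Σ(b_i/K_i) = 8.52/725 + 6.87/2.62e-05 = 2.622e+05 d.
K_eq = L / Σ(b_i/K_i) = 15.39 / 2.622e+05 = 5.869e-05 m/day.
Q = K_eq · A · (Δh/L) = 5.869e-05 × 1970 × (6.98/15.39) = 0.05244 m³/day.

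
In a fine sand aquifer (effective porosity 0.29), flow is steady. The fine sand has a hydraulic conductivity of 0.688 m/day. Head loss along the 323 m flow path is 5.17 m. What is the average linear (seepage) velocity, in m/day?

Hydraulic gradient i = Δh / L = 5.17 / 323 = 0.01601.
Darcy flux q = K · i = 0.6880 × 0.01601 = 0.01101 m/day.
Seepage velocity v = q / n_e = 0.01101 / 0.29 = 0.03797 m/day.

0.0380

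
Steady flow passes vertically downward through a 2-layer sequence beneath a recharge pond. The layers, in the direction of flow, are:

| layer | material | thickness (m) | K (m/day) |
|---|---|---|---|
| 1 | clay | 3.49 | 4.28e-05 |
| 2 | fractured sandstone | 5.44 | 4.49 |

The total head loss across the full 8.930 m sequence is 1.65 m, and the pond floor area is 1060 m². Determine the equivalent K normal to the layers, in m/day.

0.000110

Flow is perpendicular to layering, so the layers act in series and the equivalent K is the thickness-weighted harmonic mean.
Total thickness L = 3.49 + 5.44 = 8.930 m.
Σ(b_i/K_i) = 3.49/4.28e-05 + 5.44/4.49 = 81543 d.
K_eq = L / Σ(b_i/K_i) = 8.930 / 81543 = 0.0001095 m/day.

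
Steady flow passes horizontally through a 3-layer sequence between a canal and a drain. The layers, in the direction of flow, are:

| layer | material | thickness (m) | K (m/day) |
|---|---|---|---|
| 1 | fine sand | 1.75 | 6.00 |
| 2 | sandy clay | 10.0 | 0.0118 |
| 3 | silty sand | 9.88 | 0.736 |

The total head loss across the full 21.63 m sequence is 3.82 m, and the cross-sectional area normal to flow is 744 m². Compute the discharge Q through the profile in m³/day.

3.30

Flow is perpendicular to layering, so the layers act in series and the equivalent K is the thickness-weighted harmonic mean.
Total thickness L = 1.75 + 10.0 + 9.88 = 21.63 m.
Σ(b_i/K_i) = 1.75/6.00 + 10.0/0.0118 + 9.88/0.736 = 861.2 d.
K_eq = L / Σ(b_i/K_i) = 21.63 / 861.2 = 0.02512 m/day.
Q = K_eq · A · (Δh/L) = 0.02512 × 744 × (3.82/21.63) = 3.300 m³/day.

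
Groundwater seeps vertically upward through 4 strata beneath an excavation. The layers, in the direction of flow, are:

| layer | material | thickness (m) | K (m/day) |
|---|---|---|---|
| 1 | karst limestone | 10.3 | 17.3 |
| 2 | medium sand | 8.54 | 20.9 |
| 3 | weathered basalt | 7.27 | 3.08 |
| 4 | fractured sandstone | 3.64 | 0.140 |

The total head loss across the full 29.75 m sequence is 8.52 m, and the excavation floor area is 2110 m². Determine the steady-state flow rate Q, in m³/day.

Flow is perpendicular to layering, so the layers act in series and the equivalent K is the thickness-weighted harmonic mean.
Total thickness L = 10.3 + 8.54 + 7.27 + 3.64 = 29.75 m.
Σ(b_i/K_i) = 10.3/17.3 + 8.54/20.9 + 7.27/3.08 + 3.64/0.140 = 29.36 d.
K_eq = L / Σ(b_i/K_i) = 29.75 / 29.36 = 1.013 m/day.
Q = K_eq · A · (Δh/L) = 1.013 × 2110 × (8.52/29.75) = 612.2 m³/day.

612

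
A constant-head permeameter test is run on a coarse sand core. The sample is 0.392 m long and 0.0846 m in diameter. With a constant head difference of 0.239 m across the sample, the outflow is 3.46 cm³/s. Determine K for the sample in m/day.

87.2

Cross-sectional area A = π·(d/2)² = π × (0.0846/2)² = 0.005621 m².
Convert discharge: 3.46 cm³/s = 3.460e-06 m³/s.
Darcy's law rearranged: K = Q·L / (A·Δh) = 3.460e-06 × 0.392 / (0.005621 × 0.239) = 0.001010 m/s = 87.23 m/day.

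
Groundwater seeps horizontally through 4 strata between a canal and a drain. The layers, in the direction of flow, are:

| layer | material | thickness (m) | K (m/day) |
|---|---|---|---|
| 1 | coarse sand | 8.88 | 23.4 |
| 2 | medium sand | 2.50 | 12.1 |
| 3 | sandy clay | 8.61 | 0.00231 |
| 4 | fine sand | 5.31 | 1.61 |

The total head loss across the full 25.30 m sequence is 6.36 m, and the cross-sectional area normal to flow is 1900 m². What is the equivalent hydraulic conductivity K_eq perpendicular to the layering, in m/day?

0.00678

Flow is perpendicular to layering, so the layers act in series and the equivalent K is the thickness-weighted harmonic mean.
Total thickness L = 8.88 + 2.50 + 8.61 + 5.31 = 25.30 m.
Σ(b_i/K_i) = 8.88/23.4 + 2.50/12.1 + 8.61/0.00231 + 5.31/1.61 = 3731 d.
K_eq = L / Σ(b_i/K_i) = 25.30 / 3731 = 0.006781 m/day.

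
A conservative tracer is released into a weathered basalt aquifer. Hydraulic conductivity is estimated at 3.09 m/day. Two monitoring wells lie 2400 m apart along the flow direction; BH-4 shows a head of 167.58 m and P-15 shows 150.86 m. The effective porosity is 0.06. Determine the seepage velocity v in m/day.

0.359

Hydraulic gradient i = (167.58 − 150.86) / 2400 = 16.72 / 2400 = 0.006967.
Darcy flux q = K · i = 3.090 × 0.006967 = 0.02153 m/day.
Seepage velocity v = q / n_e = 0.02153 / 0.06 = 0.3588 m/day.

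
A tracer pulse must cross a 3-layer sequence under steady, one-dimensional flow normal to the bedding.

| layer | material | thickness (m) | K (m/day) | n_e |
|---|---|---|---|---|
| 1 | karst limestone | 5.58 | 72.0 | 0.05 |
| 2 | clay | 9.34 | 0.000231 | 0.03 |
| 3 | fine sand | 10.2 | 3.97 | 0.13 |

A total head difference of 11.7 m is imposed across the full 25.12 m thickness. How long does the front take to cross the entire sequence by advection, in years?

17.8

With flow normal to the layers, continuity requires the same specific discharge q through every layer.
Σ(b_i/K_i) = 5.58/72.0 + 9.34/0.000231 + 10.2/3.97 = 40436 d.
q = Δh / Σ(b_i/K_i) = 11.7 / 40436 = 0.0002893 m/day.
In each layer the seepage velocity is v_i = q/n_i, so the layer transit time is t_i = b_i·n_i / q:
  layer 1 (karst limestone): t_1 = 5.58 × 0.05 / 0.0002893 = 964.2 d
  layer 2 (clay): t_2 = 9.34 × 0.03 / 0.0002893 = 968.4 d
  layer 3 (fine sand): t_3 = 10.2 × 0.13 / 0.0002893 = 4583 d
Total t = Σ t_i = 6515 days = 17.84 years.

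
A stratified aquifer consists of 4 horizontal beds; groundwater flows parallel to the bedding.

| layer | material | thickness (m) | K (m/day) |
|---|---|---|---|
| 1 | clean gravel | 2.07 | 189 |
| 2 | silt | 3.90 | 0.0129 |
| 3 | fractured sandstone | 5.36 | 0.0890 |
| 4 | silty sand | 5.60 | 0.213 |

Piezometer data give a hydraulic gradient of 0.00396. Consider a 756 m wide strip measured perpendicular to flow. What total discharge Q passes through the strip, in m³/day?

Flow is parallel to layering, so each bed carries its own Darcy discharge and the transmissivities add.
Σ(K_i·b_i) = 189×2.07 + 0.0129×3.90 + 0.0890×5.36 + 0.213×5.60 = 393.0 m²/day.
Hydraulic gradient i = 0.00396.
Q = Σ(K_i·b_i) · W · i = 393.0 × 756 × 0.003960 = 1176 m³/day.

1180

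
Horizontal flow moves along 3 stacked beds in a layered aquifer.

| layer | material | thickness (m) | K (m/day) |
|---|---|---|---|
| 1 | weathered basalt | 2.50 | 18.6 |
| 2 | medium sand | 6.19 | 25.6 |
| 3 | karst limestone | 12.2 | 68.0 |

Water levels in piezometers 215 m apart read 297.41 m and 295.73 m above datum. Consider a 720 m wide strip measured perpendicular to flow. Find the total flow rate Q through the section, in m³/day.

Flow is parallel to layering, so each bed carries its own Darcy discharge and the transmissivities add.
Σ(K_i·b_i) = 18.6×2.50 + 25.6×6.19 + 68.0×12.2 = 1035 m²/day.
Hydraulic gradient i = (297.41 − 295.73) / 215 = 1.68 / 215 = 0.007814.
Q = Σ(K_i·b_i) · W · i = 1035 × 720 × 0.007814 = 5821 m³/day.

5820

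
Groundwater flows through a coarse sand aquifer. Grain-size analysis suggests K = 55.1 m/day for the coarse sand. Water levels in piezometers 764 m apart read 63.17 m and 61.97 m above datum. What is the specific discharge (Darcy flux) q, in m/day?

0.0865

Hydraulic gradient i = (63.17 − 61.97) / 764 = 1.2 / 764 = 0.001571.
Specific discharge q = K · i = 55.10 × 0.001571 = 0.08654 m/day.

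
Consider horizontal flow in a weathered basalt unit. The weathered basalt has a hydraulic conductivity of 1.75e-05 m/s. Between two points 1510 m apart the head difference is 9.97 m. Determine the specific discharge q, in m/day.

Convert K: 1.75e-05 m/s × 86400 = 1.512 m/day.
Hydraulic gradient i = Δh / L = 9.97 / 1510 = 0.006603.
Specific discharge q = K · i = 1.512 × 0.006603 = 0.009983 m/day.

0.00998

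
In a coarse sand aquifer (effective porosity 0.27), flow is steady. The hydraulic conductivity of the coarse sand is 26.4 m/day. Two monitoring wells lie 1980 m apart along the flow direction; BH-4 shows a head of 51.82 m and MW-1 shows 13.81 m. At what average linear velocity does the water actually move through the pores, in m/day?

1.88

Hydraulic gradient i = (51.82 − 13.81) / 1980 = 38.01 / 1980 = 0.01920.
Darcy flux q = K · i = 26.40 × 0.01920 = 0.5068 m/day.
Seepage velocity v = q / n_e = 0.5068 / 0.27 = 1.877 m/day.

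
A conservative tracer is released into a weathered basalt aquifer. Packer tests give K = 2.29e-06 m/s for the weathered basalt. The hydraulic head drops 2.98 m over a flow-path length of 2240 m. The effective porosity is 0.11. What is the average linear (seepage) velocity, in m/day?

Convert K: 2.29e-06 m/s × 86400 = 0.1979 m/day.
Hydraulic gradient i = Δh / L = 2.98 / 2240 = 0.001330.
Darcy flux q = K · i = 0.1979 × 0.001330 = 0.0002632 m/day.
Seepage velocity v = q / n_e = 0.0002632 / 0.11 = 0.002393 m/day.

0.00239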